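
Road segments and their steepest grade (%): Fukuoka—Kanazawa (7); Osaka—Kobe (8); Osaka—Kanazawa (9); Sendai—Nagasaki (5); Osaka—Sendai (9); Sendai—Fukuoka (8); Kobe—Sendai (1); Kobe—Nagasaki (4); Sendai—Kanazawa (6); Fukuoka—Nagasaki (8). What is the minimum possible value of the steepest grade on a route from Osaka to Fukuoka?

Comparing a few candidate routes:
Osaka → Kobe → Nagasaki → Sendai → Kanazawa → Fukuoka: max(8, 4, 5, 6, 7) = 8
Osaka → Kobe → Sendai → Kanazawa → Fukuoka: max(8, 1, 6, 7) = 8
Osaka → Kobe → Nagasaki → Sendai → Fukuoka: max(8, 4, 5, 8) = 8
Osaka → Kobe → Nagasaki → Fukuoka: max(8, 4, 8) = 8
Smallest bottleneck: 8%.

8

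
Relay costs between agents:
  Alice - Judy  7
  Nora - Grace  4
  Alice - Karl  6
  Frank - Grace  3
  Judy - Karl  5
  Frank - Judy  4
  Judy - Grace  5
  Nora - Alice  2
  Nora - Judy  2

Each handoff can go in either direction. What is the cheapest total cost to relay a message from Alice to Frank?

8

A few of the Alice→Frank routes:
Alice → Judy → Frank: 7 + 4 = 11
Alice → Nora → Judy → Frank: 2 + 2 + 4 = 8
Alice → Nora → Grace → Frank: 2 + 4 + 3 = 9
Best route has total 8.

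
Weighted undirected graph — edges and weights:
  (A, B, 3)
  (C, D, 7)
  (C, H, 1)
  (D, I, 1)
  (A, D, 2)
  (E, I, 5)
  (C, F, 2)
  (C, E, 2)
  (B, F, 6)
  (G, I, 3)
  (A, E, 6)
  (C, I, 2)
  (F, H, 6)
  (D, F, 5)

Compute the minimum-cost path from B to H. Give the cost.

Some routes from B to H:
B-A-D-C-H: 3 + 2 + 7 + 1 = 13
B-F-H: 6 + 6 = 12
B-A-E-C-H: 3 + 6 + 2 + 1 = 12
B-A-D-I-C-H: 3 + 2 + 1 + 2 + 1 = 9
B-F-C-H: 6 + 2 + 1 = 9
Best route has total 9.

9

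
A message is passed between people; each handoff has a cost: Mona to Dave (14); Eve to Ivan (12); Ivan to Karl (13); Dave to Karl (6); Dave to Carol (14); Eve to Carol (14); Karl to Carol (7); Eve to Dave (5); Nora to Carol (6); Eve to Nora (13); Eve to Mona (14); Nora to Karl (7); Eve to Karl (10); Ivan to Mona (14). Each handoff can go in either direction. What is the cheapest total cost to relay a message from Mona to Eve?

Comparing a few candidate routes:
Mona→Dave→Eve: 14 + 5 = 19
Mona→Dave→Karl→Eve: 14 + 6 + 10 = 30
Mona→Ivan→Eve: 14 + 12 = 26
Mona→Ivan→Karl→Eve: 14 + 13 + 10 = 37
Mona→Eve: 14
Mona→Ivan→Karl→Dave→Eve: 14 + 13 + 6 + 5 = 38
The minimum is 14.

14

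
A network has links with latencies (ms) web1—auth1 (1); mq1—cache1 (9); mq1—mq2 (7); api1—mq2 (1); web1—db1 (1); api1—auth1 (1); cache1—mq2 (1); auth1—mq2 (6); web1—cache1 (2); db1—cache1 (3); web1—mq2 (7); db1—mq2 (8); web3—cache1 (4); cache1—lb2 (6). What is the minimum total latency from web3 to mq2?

5

A few of the web3→mq2 routes:
web3→cache1→db1→web1→auth1→api1→mq2: 4 + 3 + 1 + 1 + 1 + 1 = 11
web3→cache1→web1→auth1→api1→mq2: 4 + 2 + 1 + 1 + 1 = 9
web3→cache1→web1→auth1→mq2: 4 + 2 + 1 + 6 = 13
web3→cache1→mq2: 4 + 1 = 5
Best route has total 5 ms.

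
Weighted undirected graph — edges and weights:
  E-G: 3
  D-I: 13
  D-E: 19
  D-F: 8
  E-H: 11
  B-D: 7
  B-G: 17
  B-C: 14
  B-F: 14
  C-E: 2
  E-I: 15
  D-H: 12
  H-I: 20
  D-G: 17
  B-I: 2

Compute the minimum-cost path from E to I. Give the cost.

Comparing a few candidate routes:
E → H → I: 11 + 20 = 31
E → I: 15
E → D → B → I: 19 + 7 + 2 = 28
E → C → B → I: 2 + 14 + 2 = 18
E → G → D → B → I: 3 + 17 + 7 + 2 = 29
E → G → B → I: 3 + 17 + 2 = 22
The minimum is 15.

15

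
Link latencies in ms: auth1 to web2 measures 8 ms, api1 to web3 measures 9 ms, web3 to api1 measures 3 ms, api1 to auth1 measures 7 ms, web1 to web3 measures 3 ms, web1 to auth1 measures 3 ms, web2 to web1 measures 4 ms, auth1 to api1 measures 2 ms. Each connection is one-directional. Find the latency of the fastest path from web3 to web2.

18

Routes from web3 to web2:
web3 - api1 - auth1 - web2: 3 + 7 + 8 = 18
The minimum is 18 ms.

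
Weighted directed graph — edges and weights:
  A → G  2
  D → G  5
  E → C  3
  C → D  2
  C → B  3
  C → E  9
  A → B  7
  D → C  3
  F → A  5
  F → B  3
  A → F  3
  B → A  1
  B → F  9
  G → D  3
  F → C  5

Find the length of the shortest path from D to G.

Routes from D to G:
D-C-B-F-A-G: 3 + 3 + 9 + 5 + 2 = 22
D-G: 5
D-C-B-A-G: 3 + 3 + 1 + 2 = 9
Shortest: 5.

5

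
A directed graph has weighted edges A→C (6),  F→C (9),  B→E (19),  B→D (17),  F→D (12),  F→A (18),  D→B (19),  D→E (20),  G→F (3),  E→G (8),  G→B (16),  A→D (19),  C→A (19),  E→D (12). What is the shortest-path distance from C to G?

66

Routes from C to G:
C → A → D → E → G: 19 + 19 + 20 + 8 = 66
C → A → D → B → E → G: 19 + 19 + 19 + 19 + 8 = 84
Best route has total 66.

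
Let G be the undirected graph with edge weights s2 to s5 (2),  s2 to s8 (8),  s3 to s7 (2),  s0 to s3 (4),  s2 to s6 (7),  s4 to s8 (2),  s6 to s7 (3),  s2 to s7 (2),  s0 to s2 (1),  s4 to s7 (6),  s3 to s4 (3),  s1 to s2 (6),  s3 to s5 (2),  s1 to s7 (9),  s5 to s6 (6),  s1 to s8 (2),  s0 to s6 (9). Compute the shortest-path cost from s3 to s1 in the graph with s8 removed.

A few of the s3→s1 routes:
s3 -> s5 -> s2 -> s1: 2 + 2 + 6 = 10
s3 -> s0 -> s2 -> s7 -> s1: 4 + 1 + 2 + 9 = 16
s3 -> s7 -> s2 -> s1: 2 + 2 + 6 = 10
s3 -> s0 -> s2 -> s1: 4 + 1 + 6 = 11
s3 -> s5 -> s2 -> s7 -> s1: 2 + 2 + 2 + 9 = 15
s3 -> s7 -> s1: 2 + 9 = 11
Shortest: 10.

10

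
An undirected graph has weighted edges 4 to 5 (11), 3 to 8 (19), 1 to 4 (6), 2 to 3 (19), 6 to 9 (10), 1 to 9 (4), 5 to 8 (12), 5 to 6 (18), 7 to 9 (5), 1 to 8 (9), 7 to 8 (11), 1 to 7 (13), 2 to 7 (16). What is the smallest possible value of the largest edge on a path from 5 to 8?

A few of the 5→8 routes:
5 -> 4 -> 1 -> 9 -> 7 -> 8: max(11, 6, 4, 5, 11) = 11
5 -> 4 -> 1 -> 8: max(11, 6, 9) = 11
5 -> 8: max(12) = 12
Smallest bottleneck: 11.

11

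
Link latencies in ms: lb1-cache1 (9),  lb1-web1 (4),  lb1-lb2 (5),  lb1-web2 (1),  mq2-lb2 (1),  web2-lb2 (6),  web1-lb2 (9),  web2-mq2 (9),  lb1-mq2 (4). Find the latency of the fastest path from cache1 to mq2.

Checking several routes:
cache1 - lb1 - web2 - lb2 - mq2: 9 + 1 + 6 + 1 = 17
cache1 - lb1 - web2 - mq2: 9 + 1 + 9 = 19
cache1 - lb1 - mq2: 9 + 4 = 13
cache1 - lb1 - lb2 - mq2: 9 + 5 + 1 = 15
Shortest: 13 ms.

13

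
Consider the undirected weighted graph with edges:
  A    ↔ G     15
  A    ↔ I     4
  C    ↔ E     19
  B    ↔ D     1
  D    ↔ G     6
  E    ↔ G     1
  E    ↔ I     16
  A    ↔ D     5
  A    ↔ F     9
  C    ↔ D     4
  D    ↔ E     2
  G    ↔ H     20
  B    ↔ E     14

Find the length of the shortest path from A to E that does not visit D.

Paths from A to E avoiding D:
A - G - E: 15 + 1 = 16
A - I - E: 4 + 16 = 20
The minimum is 16.

16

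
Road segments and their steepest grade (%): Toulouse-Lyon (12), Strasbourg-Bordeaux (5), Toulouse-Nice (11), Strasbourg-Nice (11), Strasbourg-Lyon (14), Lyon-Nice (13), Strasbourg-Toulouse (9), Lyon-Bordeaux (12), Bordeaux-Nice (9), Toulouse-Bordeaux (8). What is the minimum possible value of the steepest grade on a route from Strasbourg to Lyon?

A few of the Strasbourg→Lyon routes:
Strasbourg → Nice → Bordeaux → Toulouse → Lyon: max(11, 9, 8, 12) = 12
Strasbourg → Nice → Bordeaux → Lyon: max(11, 9, 12) = 12
Strasbourg → Nice → Toulouse → Lyon: max(11, 11, 12) = 12
Strasbourg → Nice → Toulouse → Bordeaux → Lyon: max(11, 11, 8, 12) = 12
The minimum achievable maximum is 12%.

12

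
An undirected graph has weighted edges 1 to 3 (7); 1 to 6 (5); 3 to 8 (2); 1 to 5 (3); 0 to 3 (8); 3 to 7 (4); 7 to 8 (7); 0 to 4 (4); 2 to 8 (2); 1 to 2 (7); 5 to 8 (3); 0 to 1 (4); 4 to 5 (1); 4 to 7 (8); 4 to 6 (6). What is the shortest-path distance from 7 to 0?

Some routes from 7 to 0:
7-4-0: 8 + 4 = 12
7-3-0: 4 + 8 = 12
7-8-5-4-0: 7 + 3 + 1 + 4 = 15
7-3-8-5-4-0: 4 + 2 + 3 + 1 + 4 = 14
Shortest: 12.

12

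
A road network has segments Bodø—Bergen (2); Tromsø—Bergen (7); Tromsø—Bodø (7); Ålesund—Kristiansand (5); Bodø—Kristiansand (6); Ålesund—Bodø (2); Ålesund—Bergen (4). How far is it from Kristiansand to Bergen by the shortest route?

8

Checking several routes:
Kristiansand-Bodø-Ålesund-Bergen: 6 + 2 + 4 = 12
Kristiansand-Ålesund-Bodø-Bergen: 5 + 2 + 2 = 9
Kristiansand-Ålesund-Bergen: 5 + 4 = 9
Kristiansand-Bodø-Bergen: 6 + 2 = 8
Shortest: 8 mi.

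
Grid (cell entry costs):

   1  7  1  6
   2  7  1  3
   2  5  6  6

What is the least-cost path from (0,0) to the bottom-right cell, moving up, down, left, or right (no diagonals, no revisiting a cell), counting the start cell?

19

Cheapest: (0,0) (0,1) (0,2) (1,2) (1,3) (2,3)
  1 + 7 + 1 + 1 + 3 + 6 = 19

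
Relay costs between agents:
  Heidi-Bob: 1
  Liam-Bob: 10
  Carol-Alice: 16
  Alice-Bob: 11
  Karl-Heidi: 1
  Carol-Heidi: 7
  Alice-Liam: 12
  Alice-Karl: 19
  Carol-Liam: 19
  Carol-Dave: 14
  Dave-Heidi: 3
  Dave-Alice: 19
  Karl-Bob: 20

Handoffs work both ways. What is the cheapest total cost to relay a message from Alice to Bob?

11

A few of the Alice→Bob routes:
Alice→Bob: 11
Alice→Liam→Bob: 12 + 10 = 22
Alice→Karl→Heidi→Bob: 19 + 1 + 1 = 21
Alice→Dave→Heidi→Bob: 19 + 3 + 1 = 23
The minimum is 11.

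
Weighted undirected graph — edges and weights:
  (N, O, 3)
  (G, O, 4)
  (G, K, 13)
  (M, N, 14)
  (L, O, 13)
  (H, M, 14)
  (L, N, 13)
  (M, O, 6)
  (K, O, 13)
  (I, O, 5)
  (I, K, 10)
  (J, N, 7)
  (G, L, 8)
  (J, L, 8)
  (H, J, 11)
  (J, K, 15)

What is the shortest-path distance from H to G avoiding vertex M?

Comparing a few candidate routes:
H-J-K-G: 11 + 15 + 13 = 39
H-J-N-L-G: 11 + 7 + 13 + 8 = 39
H-J-L-G: 11 + 8 + 8 = 27
H-J-N-O-G: 11 + 7 + 3 + 4 = 25
H-J-L-O-G: 11 + 8 + 13 + 4 = 36
The minimum is 25.

25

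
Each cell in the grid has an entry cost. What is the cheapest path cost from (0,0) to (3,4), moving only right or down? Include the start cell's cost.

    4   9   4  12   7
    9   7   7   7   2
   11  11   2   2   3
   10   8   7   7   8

One optimal route is r0c0 -> r0c1 -> r0c2 -> r1c2 -> r2c2 -> r2c3 -> r2c4 -> r3c4.
Its cost is 4 + 9 + 4 + 7 + 2 + 2 + 3 + 8 = 39.

39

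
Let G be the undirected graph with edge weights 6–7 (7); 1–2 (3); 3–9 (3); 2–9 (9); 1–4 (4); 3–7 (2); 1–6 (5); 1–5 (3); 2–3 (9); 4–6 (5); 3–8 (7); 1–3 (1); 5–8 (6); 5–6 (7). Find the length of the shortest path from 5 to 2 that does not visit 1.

22

Checking several routes:
5-6-7-3-2: 7 + 7 + 2 + 9 = 25
5-8-3-9-2: 6 + 7 + 3 + 9 = 25
5-8-3-2: 6 + 7 + 9 = 22
Best route has total 22.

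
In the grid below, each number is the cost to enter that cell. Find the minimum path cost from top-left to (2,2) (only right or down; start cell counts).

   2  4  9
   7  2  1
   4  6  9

18

One optimal route is [0,0] [0,1] [1,1] [1,2] [2,2].
Its cost is 2 + 4 + 2 + 1 + 9 = 18.
(Top row then right column would cost 25.)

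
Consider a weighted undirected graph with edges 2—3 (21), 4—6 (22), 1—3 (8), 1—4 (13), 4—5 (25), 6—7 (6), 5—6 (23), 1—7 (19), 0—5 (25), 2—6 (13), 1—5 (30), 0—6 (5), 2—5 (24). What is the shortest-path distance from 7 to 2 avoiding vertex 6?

Candidate routes:
7→1→5→2: 19 + 30 + 24 = 73
7→1→4→5→2: 19 + 13 + 25 + 24 = 81
7→1→3→2: 19 + 8 + 21 = 48
The minimum is 48.

48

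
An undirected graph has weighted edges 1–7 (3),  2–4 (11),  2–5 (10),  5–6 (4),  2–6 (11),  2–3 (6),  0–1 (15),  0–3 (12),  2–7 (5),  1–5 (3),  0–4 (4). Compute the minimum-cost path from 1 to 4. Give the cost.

Comparing a few candidate routes:
1→5→2→4: 3 + 10 + 11 = 24
1→7→2→4: 3 + 5 + 11 = 19
1→0→4: 15 + 4 = 19
Best route has total 19.

19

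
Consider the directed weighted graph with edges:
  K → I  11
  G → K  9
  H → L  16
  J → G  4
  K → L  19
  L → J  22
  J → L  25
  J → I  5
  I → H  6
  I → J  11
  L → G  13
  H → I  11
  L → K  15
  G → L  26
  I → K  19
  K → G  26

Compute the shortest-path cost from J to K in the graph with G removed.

Routes from J to K avoiding G:
J→I→H→L→K: 5 + 6 + 16 + 15 = 42
J→L→K: 25 + 15 = 40
J→I→K: 5 + 19 = 24
Shortest: 24.

24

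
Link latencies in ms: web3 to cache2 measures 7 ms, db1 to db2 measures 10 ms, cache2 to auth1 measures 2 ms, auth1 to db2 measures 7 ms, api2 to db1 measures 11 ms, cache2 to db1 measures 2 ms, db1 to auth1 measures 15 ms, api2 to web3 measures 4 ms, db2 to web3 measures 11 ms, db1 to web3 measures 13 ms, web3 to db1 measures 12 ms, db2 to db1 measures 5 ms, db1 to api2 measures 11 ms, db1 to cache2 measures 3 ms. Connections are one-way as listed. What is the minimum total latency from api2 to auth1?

Checking several routes:
api2-db1-cache2-auth1: 11 + 3 + 2 = 16
api2-web3-cache2-db1-auth1: 4 + 7 + 2 + 15 = 28
api2-web3-db1-cache2-auth1: 4 + 12 + 3 + 2 = 21
api2-db1-auth1: 11 + 15 = 26
api2-web3-db1-auth1: 4 + 12 + 15 = 31
api2-web3-cache2-auth1: 4 + 7 + 2 = 13
Shortest: 13 ms.

13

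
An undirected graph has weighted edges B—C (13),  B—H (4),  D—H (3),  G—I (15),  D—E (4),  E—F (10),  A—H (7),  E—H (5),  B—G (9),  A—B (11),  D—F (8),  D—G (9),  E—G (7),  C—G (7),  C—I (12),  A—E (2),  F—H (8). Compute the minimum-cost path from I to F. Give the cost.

32

A few of the I→F routes:
I→G→E→D→F: 15 + 7 + 4 + 8 = 34
I→G→E→F: 15 + 7 + 10 = 32
I→G→D→F: 15 + 9 + 8 = 32
I→G→D→H→F: 15 + 9 + 3 + 8 = 35
I→G→E→H→F: 15 + 7 + 5 + 8 = 35
The minimum is 32.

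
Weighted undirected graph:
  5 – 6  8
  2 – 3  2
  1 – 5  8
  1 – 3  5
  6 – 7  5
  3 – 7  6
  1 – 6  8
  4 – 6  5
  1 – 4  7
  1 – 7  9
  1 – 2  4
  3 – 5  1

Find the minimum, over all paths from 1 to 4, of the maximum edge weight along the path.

Comparing a few candidate routes:
1 - 3 - 5 - 6 - 4: max(5, 1, 8, 5) = 8
1 - 2 - 3 - 7 - 6 - 4: max(4, 2, 6, 5, 5) = 6
1 - 5 - 6 - 4: max(8, 8, 5) = 8
1 - 3 - 7 - 6 - 4: max(5, 6, 5, 5) = 6
1 - 6 - 4: max(8, 5) = 8
1 - 4: max(7) = 7
The minimum achievable maximum is 6.

6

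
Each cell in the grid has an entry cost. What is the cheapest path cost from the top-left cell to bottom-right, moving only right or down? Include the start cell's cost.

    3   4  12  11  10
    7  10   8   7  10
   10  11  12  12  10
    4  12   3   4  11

Take [0,0] → [1,0] → [2,0] → [3,0] → [3,1] → [3,2] → [3,3] → [3,4] for a total of 3 + 7 + 10 + 4 + 12 + 3 + 4 + 11 = 54.
(Top row then right column would cost 71.)

54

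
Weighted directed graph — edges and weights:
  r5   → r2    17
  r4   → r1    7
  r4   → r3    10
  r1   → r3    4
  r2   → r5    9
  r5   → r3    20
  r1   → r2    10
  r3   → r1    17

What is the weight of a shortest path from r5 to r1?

Paths from r5 to r1:
r5 -> r3 -> r1: 20 + 17 = 37
Best route has total 37.

37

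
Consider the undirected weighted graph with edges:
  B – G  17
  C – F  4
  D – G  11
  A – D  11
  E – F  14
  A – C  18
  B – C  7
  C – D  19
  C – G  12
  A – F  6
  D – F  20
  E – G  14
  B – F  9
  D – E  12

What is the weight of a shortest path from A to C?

10

A few of the A→C routes:
A-F-B-C: 6 + 9 + 7 = 22
A-C: 18
A-D-G-C: 11 + 11 + 12 = 34
A-D-C: 11 + 19 = 30
A-F-C: 6 + 4 = 10
Shortest: 10.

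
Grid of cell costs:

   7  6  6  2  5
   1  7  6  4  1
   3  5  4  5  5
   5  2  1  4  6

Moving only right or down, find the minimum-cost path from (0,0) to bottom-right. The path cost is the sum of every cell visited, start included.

Path [0,0] [1,0] [2,0] [2,1] [3,1] [3,2] [3,3] [3,4]: 7 + 1 + 3 + 5 + 2 + 1 + 4 + 6 = 29.
For comparison, the top-then-right route costs 38.

29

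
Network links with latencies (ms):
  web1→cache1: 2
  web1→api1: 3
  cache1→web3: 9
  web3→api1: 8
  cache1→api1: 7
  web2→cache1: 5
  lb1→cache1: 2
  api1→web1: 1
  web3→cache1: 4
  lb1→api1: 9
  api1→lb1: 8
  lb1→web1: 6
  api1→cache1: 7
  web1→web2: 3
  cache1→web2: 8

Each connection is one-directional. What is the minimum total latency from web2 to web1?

13

Routes from web2 to web1:
web2 → cache1 → api1 → lb1 → web1: 5 + 7 + 8 + 6 = 26
web2 → cache1 → api1 → web1: 5 + 7 + 1 = 13
web2 → cache1 → web3 → api1 → lb1 → web1: 5 + 9 + 8 + 8 + 6 = 36
web2 → cache1 → web3 → api1 → web1: 5 + 9 + 8 + 1 = 23
The minimum is 13 ms.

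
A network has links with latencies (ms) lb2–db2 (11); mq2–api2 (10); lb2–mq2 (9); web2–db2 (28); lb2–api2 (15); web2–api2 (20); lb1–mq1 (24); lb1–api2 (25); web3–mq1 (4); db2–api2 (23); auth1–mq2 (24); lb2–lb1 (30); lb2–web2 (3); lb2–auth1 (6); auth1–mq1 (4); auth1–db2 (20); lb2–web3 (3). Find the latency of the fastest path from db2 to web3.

Comparing a few candidate routes:
db2→api2→lb2→web3: 23 + 15 + 3 = 41
db2→auth1→mq1→web3: 20 + 4 + 4 = 28
db2→auth1→lb2→web3: 20 + 6 + 3 = 29
db2→lb2→auth1→mq1→web3: 11 + 6 + 4 + 4 = 25
db2→web2→lb2→web3: 28 + 3 + 3 = 34
db2→lb2→web3: 11 + 3 = 14
Shortest: 14 ms.

14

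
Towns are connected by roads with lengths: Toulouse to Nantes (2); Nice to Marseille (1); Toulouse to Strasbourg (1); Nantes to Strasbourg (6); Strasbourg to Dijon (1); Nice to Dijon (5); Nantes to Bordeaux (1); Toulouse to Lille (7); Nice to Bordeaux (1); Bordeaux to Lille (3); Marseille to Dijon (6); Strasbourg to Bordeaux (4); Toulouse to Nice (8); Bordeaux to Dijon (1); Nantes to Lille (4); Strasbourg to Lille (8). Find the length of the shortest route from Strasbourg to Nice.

3

A few of the Strasbourg→Nice routes:
Strasbourg → Bordeaux → Nice: 4 + 1 = 5
Strasbourg → Dijon → Bordeaux → Nice: 1 + 1 + 1 = 3
Strasbourg → Toulouse → Nantes → Bordeaux → Nice: 1 + 2 + 1 + 1 = 5
Strasbourg → Dijon → Nice: 1 + 5 = 6
Shortest: 3.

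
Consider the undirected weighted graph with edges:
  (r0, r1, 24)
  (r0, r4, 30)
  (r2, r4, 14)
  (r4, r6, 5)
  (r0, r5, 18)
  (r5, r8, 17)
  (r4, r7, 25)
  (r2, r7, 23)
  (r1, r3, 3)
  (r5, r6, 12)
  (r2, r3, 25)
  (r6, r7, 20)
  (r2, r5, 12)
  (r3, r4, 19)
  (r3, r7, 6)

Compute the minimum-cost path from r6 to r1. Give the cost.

Some routes from r6 to r1:
r6 - r4 - r3 - r1: 5 + 19 + 3 = 27
r6 - r7 - r3 - r1: 20 + 6 + 3 = 29
r6 - r4 - r7 - r3 - r1: 5 + 25 + 6 + 3 = 39
The minimum is 27.

27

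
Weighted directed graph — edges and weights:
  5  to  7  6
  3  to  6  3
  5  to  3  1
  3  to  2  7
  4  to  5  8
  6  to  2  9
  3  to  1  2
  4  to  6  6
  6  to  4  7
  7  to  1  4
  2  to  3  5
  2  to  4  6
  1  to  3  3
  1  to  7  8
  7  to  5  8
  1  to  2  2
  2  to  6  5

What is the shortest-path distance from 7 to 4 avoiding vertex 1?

19

Some routes from 7 to 4 avoiding 1:
7-5-3-6-2-4: 8 + 1 + 3 + 9 + 6 = 27
7-5-3-6-4: 8 + 1 + 3 + 7 = 19
7-5-3-2-4: 8 + 1 + 7 + 6 = 22
Shortest: 19.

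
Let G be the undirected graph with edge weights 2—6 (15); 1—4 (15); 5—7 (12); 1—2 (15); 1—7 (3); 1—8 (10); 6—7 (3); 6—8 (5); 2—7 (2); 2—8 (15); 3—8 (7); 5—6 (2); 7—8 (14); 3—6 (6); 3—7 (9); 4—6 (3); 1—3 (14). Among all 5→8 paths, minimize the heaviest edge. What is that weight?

5

Some routes from 5 to 8:
5-6-7-1-8: max(2, 3, 3, 10) = 10
5-6-3-8: max(2, 6, 7) = 7
5-6-3-7-1-8: max(2, 6, 9, 3, 10) = 10
5-6-7-3-8: max(2, 3, 9, 7) = 9
5-7-3-8: max(12, 9, 7) = 12
5-6-8: max(2, 5) = 5
Smallest bottleneck: 5.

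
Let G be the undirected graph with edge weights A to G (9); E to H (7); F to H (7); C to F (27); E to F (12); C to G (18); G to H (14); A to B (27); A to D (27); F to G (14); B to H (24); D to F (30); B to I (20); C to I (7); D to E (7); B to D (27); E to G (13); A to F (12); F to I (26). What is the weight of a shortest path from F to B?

Checking several routes:
F-E-D-B: 12 + 7 + 27 = 46
F-A-B: 12 + 27 = 39
F-E-H-B: 12 + 7 + 24 = 43
F-H-B: 7 + 24 = 31
The minimum is 31.

31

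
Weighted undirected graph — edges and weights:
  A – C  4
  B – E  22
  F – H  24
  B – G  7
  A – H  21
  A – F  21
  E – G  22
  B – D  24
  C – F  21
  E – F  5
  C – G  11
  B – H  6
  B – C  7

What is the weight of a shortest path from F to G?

Some routes from F to G:
F→A→C→G: 21 + 4 + 11 = 36
F→C→G: 21 + 11 = 32
F→E→B→G: 5 + 22 + 7 = 34
F→E→G: 5 + 22 = 27
F→C→B→G: 21 + 7 + 7 = 35
The minimum is 27.

27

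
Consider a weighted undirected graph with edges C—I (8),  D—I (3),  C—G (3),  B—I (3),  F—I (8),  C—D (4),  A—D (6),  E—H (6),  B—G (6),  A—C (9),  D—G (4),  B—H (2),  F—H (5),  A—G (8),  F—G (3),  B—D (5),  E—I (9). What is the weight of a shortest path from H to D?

7

Checking several routes:
H-F-G-C-D: 5 + 3 + 3 + 4 = 15
H-B-G-C-D: 2 + 6 + 3 + 4 = 15
H-F-G-D: 5 + 3 + 4 = 12
H-B-G-D: 2 + 6 + 4 = 12
H-B-D: 2 + 5 = 7
H-B-I-D: 2 + 3 + 3 = 8
Shortest: 7.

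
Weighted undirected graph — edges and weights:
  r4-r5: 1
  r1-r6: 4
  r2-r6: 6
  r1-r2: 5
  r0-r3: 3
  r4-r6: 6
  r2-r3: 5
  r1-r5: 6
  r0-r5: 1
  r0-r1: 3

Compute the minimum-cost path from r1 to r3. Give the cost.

6

Comparing a few candidate routes:
r1→r2→r6→r4→r5→r0→r3: 5 + 6 + 6 + 1 + 1 + 3 = 22
r1→r2→r3: 5 + 5 = 10
r1→r0→r3: 3 + 3 = 6
r1→r6→r4→r5→r0→r3: 4 + 6 + 1 + 1 + 3 = 15
r1→r5→r0→r3: 6 + 1 + 3 = 10
r1→r6→r2→r3: 4 + 6 + 5 = 15
The minimum is 6.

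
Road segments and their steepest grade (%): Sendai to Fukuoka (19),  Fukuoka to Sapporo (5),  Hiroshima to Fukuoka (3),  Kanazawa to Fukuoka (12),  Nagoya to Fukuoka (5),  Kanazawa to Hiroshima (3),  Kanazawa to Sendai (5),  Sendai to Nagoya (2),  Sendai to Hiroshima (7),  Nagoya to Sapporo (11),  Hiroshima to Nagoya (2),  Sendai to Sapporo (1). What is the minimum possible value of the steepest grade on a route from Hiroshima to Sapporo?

Checking several routes:
Hiroshima-Nagoya-Sendai-Sapporo: max(2, 2, 1) = 2
Hiroshima-Nagoya-Fukuoka-Sapporo: max(2, 5, 5) = 5
Hiroshima-Kanazawa-Sendai-Nagoya-Fukuoka-Sapporo: max(3, 5, 2, 5, 5) = 5
Hiroshima-Kanazawa-Sendai-Sapporo: max(3, 5, 1) = 5
The minimum achievable maximum is 2%.

2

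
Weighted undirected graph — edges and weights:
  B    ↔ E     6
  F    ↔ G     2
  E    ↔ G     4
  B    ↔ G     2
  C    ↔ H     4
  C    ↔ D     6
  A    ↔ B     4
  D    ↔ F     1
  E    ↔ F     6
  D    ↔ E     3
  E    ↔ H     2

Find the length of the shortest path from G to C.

9

Some routes from G to C:
G -> E -> D -> C: 4 + 3 + 6 = 13
G -> E -> H -> C: 4 + 2 + 4 = 10
G -> F -> D -> C: 2 + 1 + 6 = 9
G -> F -> D -> E -> H -> C: 2 + 1 + 3 + 2 + 4 = 12
The minimum is 9.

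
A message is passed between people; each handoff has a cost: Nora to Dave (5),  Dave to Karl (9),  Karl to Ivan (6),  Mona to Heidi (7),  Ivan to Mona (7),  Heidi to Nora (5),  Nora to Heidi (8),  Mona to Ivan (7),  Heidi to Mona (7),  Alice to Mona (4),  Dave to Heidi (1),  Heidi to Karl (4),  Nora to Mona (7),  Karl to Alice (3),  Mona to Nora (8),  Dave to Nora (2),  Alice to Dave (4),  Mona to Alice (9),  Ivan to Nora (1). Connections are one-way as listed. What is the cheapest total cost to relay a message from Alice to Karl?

9

Some routes from Alice to Karl:
Alice→Mona→Ivan→Nora→Dave→Heidi→Karl: 4 + 7 + 1 + 5 + 1 + 4 = 22
Alice→Dave→Heidi→Karl: 4 + 1 + 4 = 9
Alice→Dave→Nora→Heidi→Karl: 4 + 2 + 8 + 4 = 18
Alice→Dave→Karl: 4 + 9 = 13
Alice→Mona→Heidi→Karl: 4 + 7 + 4 = 15
Best route has total 9.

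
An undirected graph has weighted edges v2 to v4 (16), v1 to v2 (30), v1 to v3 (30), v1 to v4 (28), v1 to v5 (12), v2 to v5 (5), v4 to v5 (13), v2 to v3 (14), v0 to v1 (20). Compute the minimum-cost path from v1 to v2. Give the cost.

17

Comparing a few candidate routes:
v1 → v2: 30
v1 → v5 → v4 → v2: 12 + 13 + 16 = 41
v1 → v3 → v2: 30 + 14 = 44
v1 → v4 → v2: 28 + 16 = 44
v1 → v5 → v2: 12 + 5 = 17
Shortest: 17.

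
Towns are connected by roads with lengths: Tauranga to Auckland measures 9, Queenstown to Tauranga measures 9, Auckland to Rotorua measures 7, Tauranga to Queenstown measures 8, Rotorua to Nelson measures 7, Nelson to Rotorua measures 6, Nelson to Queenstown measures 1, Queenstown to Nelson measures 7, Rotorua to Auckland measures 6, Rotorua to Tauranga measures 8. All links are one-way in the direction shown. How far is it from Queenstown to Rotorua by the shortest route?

Candidate routes:
Queenstown-Tauranga-Auckland-Rotorua: 9 + 9 + 7 = 25
Queenstown-Nelson-Rotorua: 7 + 6 = 13
Shortest: 13.

13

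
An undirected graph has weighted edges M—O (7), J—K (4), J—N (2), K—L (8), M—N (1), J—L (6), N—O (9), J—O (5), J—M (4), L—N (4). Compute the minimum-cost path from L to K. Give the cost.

8

Some routes from L to K:
L-N-J-K: 4 + 2 + 4 = 10
L-J-K: 6 + 4 = 10
L-K: 8
Shortest: 8.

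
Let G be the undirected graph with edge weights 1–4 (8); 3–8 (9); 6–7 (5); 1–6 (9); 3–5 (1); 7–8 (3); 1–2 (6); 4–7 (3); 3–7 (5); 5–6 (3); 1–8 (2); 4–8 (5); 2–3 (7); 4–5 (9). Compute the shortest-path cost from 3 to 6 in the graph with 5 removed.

10

Comparing a few candidate routes:
3→7→8→1→6: 5 + 3 + 2 + 9 = 19
3→8→7→6: 9 + 3 + 5 = 17
3→7→6: 5 + 5 = 10
Shortest: 10.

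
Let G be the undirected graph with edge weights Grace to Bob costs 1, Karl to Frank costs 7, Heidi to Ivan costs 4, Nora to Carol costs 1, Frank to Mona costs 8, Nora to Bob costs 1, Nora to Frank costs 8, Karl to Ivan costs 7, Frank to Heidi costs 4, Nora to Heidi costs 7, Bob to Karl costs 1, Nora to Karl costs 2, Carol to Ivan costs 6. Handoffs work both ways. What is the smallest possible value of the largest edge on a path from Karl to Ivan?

6

Comparing a few candidate routes:
Karl -> Frank -> Heidi -> Ivan: max(7, 4, 4) = 7
Karl -> Nora -> Heidi -> Ivan: max(2, 7, 4) = 7
Karl -> Bob -> Nora -> Carol -> Ivan: max(1, 1, 1, 6) = 6
Karl -> Nora -> Carol -> Ivan: max(2, 1, 6) = 6
The minimum achievable maximum is 6.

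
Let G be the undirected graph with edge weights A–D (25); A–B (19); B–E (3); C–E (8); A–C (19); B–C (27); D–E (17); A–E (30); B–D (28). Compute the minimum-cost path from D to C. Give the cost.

25

Checking several routes:
D -> E -> B -> C: 17 + 3 + 27 = 47
D -> E -> C: 17 + 8 = 25
D -> B -> E -> C: 28 + 3 + 8 = 39
D -> A -> C: 25 + 19 = 44
Best route has total 25.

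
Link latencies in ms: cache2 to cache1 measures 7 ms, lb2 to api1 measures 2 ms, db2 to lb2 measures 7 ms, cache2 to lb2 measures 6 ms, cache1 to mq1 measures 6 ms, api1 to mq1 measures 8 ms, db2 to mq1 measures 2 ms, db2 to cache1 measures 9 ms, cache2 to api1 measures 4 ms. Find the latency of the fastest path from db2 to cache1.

8

A few of the db2→cache1 routes:
db2→lb2→cache2→cache1: 7 + 6 + 7 = 20
db2→cache1: 9
db2→lb2→api1→cache2→cache1: 7 + 2 + 4 + 7 = 20
db2→mq1→cache1: 2 + 6 = 8
db2→mq1→api1→cache2→cache1: 2 + 8 + 4 + 7 = 21
Shortest: 8 ms.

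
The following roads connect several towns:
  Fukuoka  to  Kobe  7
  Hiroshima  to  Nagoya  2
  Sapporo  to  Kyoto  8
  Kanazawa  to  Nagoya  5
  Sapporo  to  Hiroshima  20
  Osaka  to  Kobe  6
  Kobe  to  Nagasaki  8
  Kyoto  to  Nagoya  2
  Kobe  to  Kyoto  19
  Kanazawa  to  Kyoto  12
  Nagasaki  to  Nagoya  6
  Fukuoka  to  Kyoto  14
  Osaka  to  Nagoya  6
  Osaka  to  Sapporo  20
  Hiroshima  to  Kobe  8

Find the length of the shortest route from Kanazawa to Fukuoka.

A few of the Kanazawa→Fukuoka routes:
Kanazawa - Nagoya - Osaka - Kobe - Fukuoka: 5 + 6 + 6 + 7 = 24
Kanazawa - Kyoto - Nagoya - Hiroshima - Kobe - Fukuoka: 12 + 2 + 2 + 8 + 7 = 31
Kanazawa - Nagoya - Nagasaki - Kobe - Fukuoka: 5 + 6 + 8 + 7 = 26
Kanazawa - Nagoya - Hiroshima - Kobe - Fukuoka: 5 + 2 + 8 + 7 = 22
Kanazawa - Nagoya - Kyoto - Fukuoka: 5 + 2 + 14 = 21
Kanazawa - Kyoto - Fukuoka: 12 + 14 = 26
The minimum is 21.

21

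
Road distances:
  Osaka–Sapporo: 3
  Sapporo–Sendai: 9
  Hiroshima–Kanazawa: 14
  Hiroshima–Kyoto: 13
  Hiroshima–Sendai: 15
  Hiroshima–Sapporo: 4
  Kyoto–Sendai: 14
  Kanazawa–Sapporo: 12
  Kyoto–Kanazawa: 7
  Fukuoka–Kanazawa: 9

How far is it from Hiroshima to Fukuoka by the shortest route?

Comparing a few candidate routes:
Hiroshima -> Sapporo -> Kanazawa -> Fukuoka: 4 + 12 + 9 = 25
Hiroshima -> Kyoto -> Kanazawa -> Fukuoka: 13 + 7 + 9 = 29
Hiroshima -> Kanazawa -> Fukuoka: 14 + 9 = 23
Shortest: 23.

23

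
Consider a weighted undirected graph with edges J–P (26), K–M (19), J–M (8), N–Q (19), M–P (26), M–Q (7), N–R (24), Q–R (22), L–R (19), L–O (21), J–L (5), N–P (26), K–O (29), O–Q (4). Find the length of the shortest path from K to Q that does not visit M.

Some routes from K to Q avoiding M:
K-O-L-R-N-Q: 29 + 21 + 19 + 24 + 19 = 112
K-O-Q: 29 + 4 = 33
K-O-L-R-Q: 29 + 21 + 19 + 22 = 91
Shortest: 33.

33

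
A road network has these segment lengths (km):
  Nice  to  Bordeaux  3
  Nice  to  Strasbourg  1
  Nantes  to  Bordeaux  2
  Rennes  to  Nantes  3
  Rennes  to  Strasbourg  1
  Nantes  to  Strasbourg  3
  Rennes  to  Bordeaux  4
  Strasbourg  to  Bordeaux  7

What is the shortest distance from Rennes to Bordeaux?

A few of the Rennes→Bordeaux routes:
Rennes → Nantes → Bordeaux: 3 + 2 = 5
Rennes → Strasbourg → Nice → Bordeaux: 1 + 1 + 3 = 5
Rennes → Bordeaux: 4
Best route has total 4 km.

4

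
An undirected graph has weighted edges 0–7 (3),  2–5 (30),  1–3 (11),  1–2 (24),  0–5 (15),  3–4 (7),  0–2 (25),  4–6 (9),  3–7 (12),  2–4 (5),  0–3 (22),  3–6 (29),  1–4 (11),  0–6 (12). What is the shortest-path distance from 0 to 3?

Some routes from 0 to 3:
0 - 7 - 3: 3 + 12 = 15
0 - 3: 22
0 - 6 - 4 - 3: 12 + 9 + 7 = 28
0 - 6 - 3: 12 + 29 = 41
0 - 2 - 4 - 3: 25 + 5 + 7 = 37
Shortest: 15.

15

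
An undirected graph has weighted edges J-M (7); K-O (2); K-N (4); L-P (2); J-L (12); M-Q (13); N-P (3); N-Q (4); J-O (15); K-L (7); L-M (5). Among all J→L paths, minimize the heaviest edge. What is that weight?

Comparing a few candidate routes:
J → L: max(12) = 12
J → M → L: max(7, 5) = 7
J → O → K → N → P → L: max(15, 2, 4, 3, 2) = 15
J → M → Q → N → K → L: max(7, 13, 4, 4, 7) = 13
J → M → Q → N → P → L: max(7, 13, 4, 3, 2) = 13
J → O → K → N → Q → M → L: max(15, 2, 4, 4, 13, 5) = 15
Smallest bottleneck: 7.

7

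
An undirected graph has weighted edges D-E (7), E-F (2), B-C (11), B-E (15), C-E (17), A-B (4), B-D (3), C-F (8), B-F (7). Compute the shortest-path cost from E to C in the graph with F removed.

17

Paths from E to C avoiding F:
E → C: 17
E → B → C: 15 + 11 = 26
E → D → B → C: 7 + 3 + 11 = 21
Shortest: 17.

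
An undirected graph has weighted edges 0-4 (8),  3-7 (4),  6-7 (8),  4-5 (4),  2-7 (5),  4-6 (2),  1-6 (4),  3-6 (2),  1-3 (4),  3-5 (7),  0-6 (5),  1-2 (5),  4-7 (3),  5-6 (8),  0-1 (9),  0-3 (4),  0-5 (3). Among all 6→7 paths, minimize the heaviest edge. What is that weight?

3

A few of the 6→7 routes:
6 - 4 - 7: max(2, 3) = 3
6 - 1 - 3 - 0 - 5 - 4 - 7: max(4, 4, 4, 3, 4, 3) = 4
6 - 1 - 3 - 7: max(4, 4, 4) = 4
6 - 4 - 5 - 0 - 3 - 7: max(2, 4, 3, 4, 4) = 4
The minimum achievable maximum is 3.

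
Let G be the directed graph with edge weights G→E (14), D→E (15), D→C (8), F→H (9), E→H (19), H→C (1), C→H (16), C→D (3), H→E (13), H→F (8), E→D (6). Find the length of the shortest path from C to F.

24

Paths from C to F:
C-D-E-H-F: 3 + 15 + 19 + 8 = 45
C-H-F: 16 + 8 = 24
Shortest: 24.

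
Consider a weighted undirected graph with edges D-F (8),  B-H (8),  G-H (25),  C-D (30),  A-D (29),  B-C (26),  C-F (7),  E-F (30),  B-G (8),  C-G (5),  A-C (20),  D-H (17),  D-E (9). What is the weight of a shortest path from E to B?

Some routes from E to B:
E→D→F→C→G→B: 9 + 8 + 7 + 5 + 8 = 37
E→F→C→G→B: 30 + 7 + 5 + 8 = 50
E→D→H→B: 9 + 17 + 8 = 34
E→D→F→C→B: 9 + 8 + 7 + 26 = 50
Shortest: 34.

34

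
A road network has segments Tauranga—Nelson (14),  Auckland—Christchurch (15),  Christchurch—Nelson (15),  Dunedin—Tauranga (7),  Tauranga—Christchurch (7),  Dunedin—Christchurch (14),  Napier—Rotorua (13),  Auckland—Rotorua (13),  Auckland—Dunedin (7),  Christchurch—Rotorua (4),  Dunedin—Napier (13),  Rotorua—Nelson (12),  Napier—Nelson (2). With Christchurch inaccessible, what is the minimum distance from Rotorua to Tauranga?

26

Checking several routes:
Rotorua → Nelson → Tauranga: 12 + 14 = 26
Rotorua → Napier → Nelson → Tauranga: 13 + 2 + 14 = 29
Rotorua → Napier → Dunedin → Tauranga: 13 + 13 + 7 = 33
Rotorua → Auckland → Dunedin → Tauranga: 13 + 7 + 7 = 27
The minimum is 26 mi.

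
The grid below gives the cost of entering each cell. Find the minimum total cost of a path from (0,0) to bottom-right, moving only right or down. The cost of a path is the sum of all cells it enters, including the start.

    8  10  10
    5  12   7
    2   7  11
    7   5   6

Take r0c0 → r1c0 → r2c0 → r2c1 → r3c1 → r3c2 for a total of 8 + 5 + 2 + 7 + 5 + 6 = 33.
(Top row then right column would cost 52.)

33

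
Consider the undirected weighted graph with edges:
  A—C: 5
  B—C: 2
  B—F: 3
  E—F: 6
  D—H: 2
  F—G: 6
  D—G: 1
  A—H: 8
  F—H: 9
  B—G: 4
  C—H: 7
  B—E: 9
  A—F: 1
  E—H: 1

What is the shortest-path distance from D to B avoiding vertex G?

A few of the D→B routes:
D - H - E - F - B: 2 + 1 + 6 + 3 = 12
D - H - C - B: 2 + 7 + 2 = 11
D - H - F - B: 2 + 9 + 3 = 14
D - H - E - B: 2 + 1 + 9 = 12
D - H - E - F - A - C - B: 2 + 1 + 6 + 1 + 5 + 2 = 17
D - H - A - F - B: 2 + 8 + 1 + 3 = 14
Shortest: 11.

11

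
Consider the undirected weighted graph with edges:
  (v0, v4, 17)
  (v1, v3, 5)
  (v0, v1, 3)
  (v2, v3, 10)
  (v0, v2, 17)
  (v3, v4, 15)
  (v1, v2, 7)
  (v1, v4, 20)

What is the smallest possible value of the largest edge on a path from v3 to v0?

5

Comparing a few candidate routes:
v3 -> v1 -> v0: max(5, 3) = 5
v3 -> v1 -> v2 -> v0: max(5, 7, 17) = 17
v3 -> v2 -> v1 -> v0: max(10, 7, 3) = 10
v3 -> v4 -> v0: max(15, 17) = 17
v3 -> v2 -> v0: max(10, 17) = 17
Smallest bottleneck: 5.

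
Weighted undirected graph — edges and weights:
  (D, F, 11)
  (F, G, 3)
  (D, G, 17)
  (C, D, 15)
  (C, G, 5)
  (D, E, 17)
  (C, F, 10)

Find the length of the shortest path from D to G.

14

A few of the D→G routes:
D→F→G: 11 + 3 = 14
D→C→G: 15 + 5 = 20
D→G: 17
The minimum is 14.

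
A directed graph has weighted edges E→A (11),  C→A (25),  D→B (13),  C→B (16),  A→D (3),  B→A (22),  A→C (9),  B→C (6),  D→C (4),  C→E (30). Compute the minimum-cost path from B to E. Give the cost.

36

Routes from B to E:
B→A→C→E: 22 + 9 + 30 = 61
B→C→E: 6 + 30 = 36
B→A→D→C→E: 22 + 3 + 4 + 30 = 59
Best route has total 36.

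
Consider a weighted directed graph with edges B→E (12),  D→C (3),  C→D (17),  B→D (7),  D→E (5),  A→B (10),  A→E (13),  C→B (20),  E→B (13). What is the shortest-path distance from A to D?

17

Candidate routes:
A → E → B → D: 13 + 13 + 7 = 33
A → B → D: 10 + 7 = 17
Best route has total 17.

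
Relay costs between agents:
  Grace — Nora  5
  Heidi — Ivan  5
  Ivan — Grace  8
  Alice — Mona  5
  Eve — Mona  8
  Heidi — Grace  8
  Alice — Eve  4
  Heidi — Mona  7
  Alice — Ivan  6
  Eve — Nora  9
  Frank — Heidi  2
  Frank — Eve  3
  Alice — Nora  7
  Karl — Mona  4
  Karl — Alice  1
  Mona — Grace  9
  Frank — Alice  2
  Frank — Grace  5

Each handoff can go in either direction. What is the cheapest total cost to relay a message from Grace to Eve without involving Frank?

Checking several routes:
Grace -> Nora -> Alice -> Eve: 5 + 7 + 4 = 16
Grace -> Mona -> Alice -> Eve: 9 + 5 + 4 = 18
Grace -> Nora -> Eve: 5 + 9 = 14
Grace -> Mona -> Karl -> Alice -> Eve: 9 + 4 + 1 + 4 = 18
Grace -> Mona -> Eve: 9 + 8 = 17
The minimum is 14.

14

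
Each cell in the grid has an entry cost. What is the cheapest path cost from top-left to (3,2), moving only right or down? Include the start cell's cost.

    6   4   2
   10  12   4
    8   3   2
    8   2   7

One optimal route is (0,0)→(0,1)→(0,2)→(1,2)→(2,2)→(3,2).
Its cost is 6 + 4 + 2 + 4 + 2 + 7 = 25.

25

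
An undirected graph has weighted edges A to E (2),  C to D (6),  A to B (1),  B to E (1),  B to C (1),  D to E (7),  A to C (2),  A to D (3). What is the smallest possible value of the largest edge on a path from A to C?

A few of the A→C routes:
A - E - B - C: max(2, 1, 1) = 2
A - B - C: max(1, 1) = 1
A - C: max(2) = 2
Smallest bottleneck: 1.

1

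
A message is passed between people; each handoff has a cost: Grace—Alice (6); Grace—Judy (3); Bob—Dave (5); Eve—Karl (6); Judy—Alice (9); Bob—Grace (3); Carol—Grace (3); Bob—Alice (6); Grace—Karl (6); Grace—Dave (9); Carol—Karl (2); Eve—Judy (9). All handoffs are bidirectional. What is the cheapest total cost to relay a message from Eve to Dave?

A few of the Eve→Dave routes:
Eve -> Karl -> Carol -> Grace -> Dave: 6 + 2 + 3 + 9 = 20
Eve -> Karl -> Grace -> Bob -> Dave: 6 + 6 + 3 + 5 = 20
Eve -> Judy -> Grace -> Bob -> Dave: 9 + 3 + 3 + 5 = 20
Eve -> Karl -> Carol -> Grace -> Bob -> Dave: 6 + 2 + 3 + 3 + 5 = 19
Best route has total 19.

19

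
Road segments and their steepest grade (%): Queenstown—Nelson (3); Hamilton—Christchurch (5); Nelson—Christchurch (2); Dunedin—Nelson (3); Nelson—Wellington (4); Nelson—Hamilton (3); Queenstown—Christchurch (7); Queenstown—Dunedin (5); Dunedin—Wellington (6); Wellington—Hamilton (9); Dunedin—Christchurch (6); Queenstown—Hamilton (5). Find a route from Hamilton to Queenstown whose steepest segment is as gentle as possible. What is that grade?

Comparing a few candidate routes:
Hamilton - Nelson - Dunedin - Queenstown: max(3, 3, 5) = 5
Hamilton - Nelson - Queenstown: max(3, 3) = 3
Hamilton - Christchurch - Nelson - Dunedin - Queenstown: max(5, 2, 3, 5) = 5
Hamilton - Queenstown: max(5) = 5
Hamilton - Christchurch - Nelson - Queenstown: max(5, 2, 3) = 5
Hamilton - Christchurch - Dunedin - Wellington - Nelson - Queenstown: max(5, 6, 6, 4, 3) = 6
Best route has worst link 3%.

3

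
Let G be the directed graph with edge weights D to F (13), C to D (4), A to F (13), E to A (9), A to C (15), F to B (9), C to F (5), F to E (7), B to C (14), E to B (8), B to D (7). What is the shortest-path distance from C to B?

14

Some routes from C to B:
C-D-F-B: 4 + 13 + 9 = 26
C-F-E-B: 5 + 7 + 8 = 20
C-F-B: 5 + 9 = 14
Shortest: 14.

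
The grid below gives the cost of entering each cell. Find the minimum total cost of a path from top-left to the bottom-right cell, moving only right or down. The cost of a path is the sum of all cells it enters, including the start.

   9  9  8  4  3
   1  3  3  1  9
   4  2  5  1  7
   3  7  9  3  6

One optimal route is r0c0 → r1c0 → r1c1 → r1c2 → r1c3 → r2c3 → r3c3 → r3c4.
Its cost is 9 + 1 + 3 + 3 + 1 + 1 + 3 + 6 = 27.

27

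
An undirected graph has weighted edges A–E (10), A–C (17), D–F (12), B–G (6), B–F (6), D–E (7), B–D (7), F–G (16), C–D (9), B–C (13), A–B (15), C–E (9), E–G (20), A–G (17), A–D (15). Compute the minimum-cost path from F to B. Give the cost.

6

Checking several routes:
F→D→B: 12 + 7 = 19
F→B: 6
F→D→A→B: 12 + 15 + 15 = 42
F→D→C→B: 12 + 9 + 13 = 34
F→D→E→C→B: 12 + 7 + 9 + 13 = 41
F→G→B: 16 + 6 = 22
Shortest: 6.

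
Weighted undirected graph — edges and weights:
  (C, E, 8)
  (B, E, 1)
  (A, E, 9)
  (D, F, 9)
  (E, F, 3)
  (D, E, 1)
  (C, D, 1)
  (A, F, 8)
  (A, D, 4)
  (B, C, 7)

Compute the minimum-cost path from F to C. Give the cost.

5

Checking several routes:
F-E-B-C: 3 + 1 + 7 = 11
F-E-C: 3 + 8 = 11
F-A-D-C: 8 + 4 + 1 = 13
F-E-D-C: 3 + 1 + 1 = 5
F-D-C: 9 + 1 = 10
Shortest: 5.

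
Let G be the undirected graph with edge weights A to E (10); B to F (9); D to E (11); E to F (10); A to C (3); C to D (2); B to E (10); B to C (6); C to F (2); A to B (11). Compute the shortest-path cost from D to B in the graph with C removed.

Routes from D to B avoiding C:
D-E-F-B: 11 + 10 + 9 = 30
D-E-A-B: 11 + 10 + 11 = 32
D-E-B: 11 + 10 = 21
Shortest: 21.

21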